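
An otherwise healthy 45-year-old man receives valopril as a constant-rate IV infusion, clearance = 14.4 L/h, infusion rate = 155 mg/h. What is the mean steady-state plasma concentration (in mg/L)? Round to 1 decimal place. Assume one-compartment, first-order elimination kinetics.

10.8 mg/L

At steady state Css = R₀ / CL = 155 / 14.40 = 10.76 mg/L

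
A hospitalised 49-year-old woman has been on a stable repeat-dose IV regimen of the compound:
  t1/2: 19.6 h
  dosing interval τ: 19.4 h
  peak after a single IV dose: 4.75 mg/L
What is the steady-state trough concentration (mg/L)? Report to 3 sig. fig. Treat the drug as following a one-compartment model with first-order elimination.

k = ln2 / t½ = 0.693147 / 19.6 = 0.03536 h⁻¹
e^(−kτ) = e^(−0.03536 × 19.4) = 0.5036
Accumulation ratio R = 1 / (1 − e^(−kτ)) = 1 / (1 − 0.5036) = 2.015
Steady-state trough = C₀ × R × e^(−kτ) = 4.75 × 2.015 × 0.5036 = 4.820 mg/L

4.82 mg/L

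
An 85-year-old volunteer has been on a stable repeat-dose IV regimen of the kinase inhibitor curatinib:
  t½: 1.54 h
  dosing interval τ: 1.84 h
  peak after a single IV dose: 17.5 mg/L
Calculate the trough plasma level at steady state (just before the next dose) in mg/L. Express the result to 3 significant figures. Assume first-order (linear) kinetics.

k = ln2 / t½ = 0.693147 / 1.54 = 0.4501 h⁻¹
e^(−kτ) = e^(−0.4501 × 1.84) = 0.4368
Accumulation ratio R = 1 / (1 − e^(−kτ)) = 1 / (1 − 0.4368) = 1.776
Steady-state trough = C₀ × R × e^(−kτ) = 17.5 × 1.776 × 0.4368 = 13.58 mg/L

13.6 mg/L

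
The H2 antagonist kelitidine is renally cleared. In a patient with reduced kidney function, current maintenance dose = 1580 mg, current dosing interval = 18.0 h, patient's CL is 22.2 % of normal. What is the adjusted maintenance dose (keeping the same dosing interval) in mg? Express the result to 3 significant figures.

To keep the same average steady-state level, dosing rate must scale with clearance.
CL ratio = 22.2 / 100 = 0.2220
New dose (same interval) = 1580 × 0.2220 = 350.8 mg

351 mg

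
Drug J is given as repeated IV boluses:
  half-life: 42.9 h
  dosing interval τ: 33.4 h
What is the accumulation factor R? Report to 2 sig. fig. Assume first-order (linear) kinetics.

2.4

k = ln2 / t½ = 0.693147 / 42.9 = 0.01616 h⁻¹
e^(−kτ) = e^(−0.01616 × 33.4) = 0.5829
Accumulation ratio R = 1 / (1 − e^(−kτ)) = 1 / (1 − 0.5829) = 2.398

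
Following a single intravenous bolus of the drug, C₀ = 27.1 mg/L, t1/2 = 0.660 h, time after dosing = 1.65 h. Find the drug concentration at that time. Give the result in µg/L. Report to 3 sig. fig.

4790 µg/L

k = ln2 / t½ = 0.693147 / 0.660 = 1.050 h⁻¹
C = C₀ · e^(−k·t) = 27.10 × e^(−1.050 × 1.65)
  = 27.10 × 0.1768 = 4.791 mg/L
Convert: 4.791 mg/L × 1000 = 4791 µg/L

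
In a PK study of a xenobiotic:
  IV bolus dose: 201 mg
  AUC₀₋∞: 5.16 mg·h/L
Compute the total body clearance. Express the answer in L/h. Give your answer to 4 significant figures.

38.95 L/h

CL = Dose / AUC = 201 / 5.16 = 38.95 L/h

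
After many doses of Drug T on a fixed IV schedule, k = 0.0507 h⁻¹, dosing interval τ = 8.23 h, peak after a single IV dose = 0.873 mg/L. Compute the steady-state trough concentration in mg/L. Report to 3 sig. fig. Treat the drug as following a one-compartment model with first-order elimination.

e^(−kτ) = e^(−0.05070 × 8.23) = 0.6588
Accumulation ratio R = 1 / (1 − e^(−kτ)) = 1 / (1 − 0.6588) = 2.931
Steady-state trough = C₀ × R × e^(−kτ) = 0.873 × 2.931 × 0.6588 = 1.686 mg/L

1.69 mg/L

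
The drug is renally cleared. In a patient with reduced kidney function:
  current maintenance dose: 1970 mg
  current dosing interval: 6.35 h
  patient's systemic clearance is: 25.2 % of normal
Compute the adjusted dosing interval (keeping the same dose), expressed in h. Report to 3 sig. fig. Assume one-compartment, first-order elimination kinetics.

25.2 h

To keep the same average steady-state level, dosing rate must scale with clearance.
CL ratio = 25.2 / 100 = 0.2520
New interval (same dose) = 6.35 / 0.2520 = 25.20 h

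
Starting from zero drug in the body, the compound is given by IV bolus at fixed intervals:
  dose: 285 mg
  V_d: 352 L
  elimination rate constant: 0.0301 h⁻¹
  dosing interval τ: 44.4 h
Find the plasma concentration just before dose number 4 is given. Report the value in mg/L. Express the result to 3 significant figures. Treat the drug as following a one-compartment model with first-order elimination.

C₀ per dose = Dose / Vd = 285 / 352 = 0.8097 mg/L
Fraction remaining after one interval: r = e^(−kτ) = e^(−0.03010 × 44.4) = 0.2628
Before dose 4, 3 doses have been given (aged 1τ, 2τ, 3τ).
C_trough = C₀ × (r + r² + … + r^3) = C₀ × r(1−r^3)/(1−r)
        = 0.8097 × 0.2628 × (1 − 0.01815) / (1 − 0.2628) = 0.2834 mg/L

0.283 mg/L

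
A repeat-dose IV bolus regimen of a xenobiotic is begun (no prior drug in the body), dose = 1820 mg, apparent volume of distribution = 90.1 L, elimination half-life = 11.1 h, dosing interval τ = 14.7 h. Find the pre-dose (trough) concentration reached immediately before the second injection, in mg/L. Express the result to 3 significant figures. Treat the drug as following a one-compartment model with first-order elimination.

8.07 mg/L

C₀ per dose = Dose / Vd = 1820 / 90.1 = 20.20 mg/L
k = ln2 / t½ = 0.693147 / 11.1 = 0.06245 h⁻¹
Fraction remaining after one interval: r = e^(−kτ) = e^(−0.06245 × 14.7) = 0.3993
Before dose 2, 1 dose has been given (aged 1τ).
C_trough = C₀ × r = 20.20 × 0.3993 = 8.066 mg/L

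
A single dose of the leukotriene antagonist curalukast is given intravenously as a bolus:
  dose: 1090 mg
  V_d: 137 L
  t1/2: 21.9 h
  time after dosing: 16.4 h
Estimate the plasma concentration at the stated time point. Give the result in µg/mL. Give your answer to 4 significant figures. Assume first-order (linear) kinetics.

4.735 µg/mL

C₀ = Dose / Vd = 1090 / 137 = 7.956 mg/L
k = ln2 / t½ = 0.693147 / 21.9 = 0.03165 h⁻¹
C = C₀ · e^(−k·t) = 7.956 × e^(−0.03165 × 16.4)
  = 7.956 × 0.5951 = 4.735 mg/L
(4.735 mg/L = 4.735 µg/mL)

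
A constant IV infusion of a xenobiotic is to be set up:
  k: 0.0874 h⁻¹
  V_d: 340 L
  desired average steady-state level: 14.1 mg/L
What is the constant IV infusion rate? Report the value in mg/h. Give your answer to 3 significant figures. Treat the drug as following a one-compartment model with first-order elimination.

CL = k × Vd = 0.08740 × 340 = 29.72 L/h
At steady state, infusion rate R₀ = Css × CL = 14.1 × 29.72 = 419.1 mg/h

419 mg/h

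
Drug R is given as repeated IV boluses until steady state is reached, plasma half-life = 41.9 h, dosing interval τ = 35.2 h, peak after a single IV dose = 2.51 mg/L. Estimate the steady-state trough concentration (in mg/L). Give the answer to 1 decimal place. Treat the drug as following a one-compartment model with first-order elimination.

3.2 mg/L

k = ln2 / t½ = 0.693147 / 41.9 = 0.01654 h⁻¹
e^(−kτ) = e^(−0.01654 × 35.2) = 0.5587
Accumulation ratio R = 1 / (1 − e^(−kτ)) = 1 / (1 − 0.5587) = 2.266
Steady-state trough = C₀ × R × e^(−kτ) = 2.51 × 2.266 × 0.5587 = 3.178 mg/L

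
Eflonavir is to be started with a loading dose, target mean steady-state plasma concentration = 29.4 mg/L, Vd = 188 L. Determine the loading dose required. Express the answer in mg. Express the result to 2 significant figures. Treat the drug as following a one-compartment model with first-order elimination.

LD = Css × Vd = 29.4 × 188 = 5527 mg

5500 mg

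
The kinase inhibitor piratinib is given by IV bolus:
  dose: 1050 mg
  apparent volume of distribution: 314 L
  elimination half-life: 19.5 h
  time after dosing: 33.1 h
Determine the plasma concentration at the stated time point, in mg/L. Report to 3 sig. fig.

C₀ = Dose / Vd = 1050 / 314 = 3.344 mg/L
k = ln2 / t½ = 0.693147 / 19.5 = 0.03555 h⁻¹
C = C₀ · e^(−k·t) = 3.344 × e^(−0.03555 × 33.1)
  = 3.344 × 0.3083 = 1.031 mg/L

1.03 mg/L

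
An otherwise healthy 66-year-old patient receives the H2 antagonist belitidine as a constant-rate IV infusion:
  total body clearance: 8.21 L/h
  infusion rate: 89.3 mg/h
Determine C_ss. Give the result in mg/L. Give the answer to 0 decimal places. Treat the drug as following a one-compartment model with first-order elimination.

At steady state Css = R₀ / CL = 89.3 / 8.210 = 10.88 mg/L

11 mg/L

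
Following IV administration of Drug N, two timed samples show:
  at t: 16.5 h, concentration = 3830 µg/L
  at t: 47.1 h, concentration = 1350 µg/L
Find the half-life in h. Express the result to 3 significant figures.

20.3 h

k = ln(C₁/C₂) / (t₂ − t₁) = ln(3830/1350) / (47.1 − 16.5)
  = 1.043 / 30.60 = 0.03408 h⁻¹
t½ = ln2 / k = 0.693147 / 0.03408 = 20.34 h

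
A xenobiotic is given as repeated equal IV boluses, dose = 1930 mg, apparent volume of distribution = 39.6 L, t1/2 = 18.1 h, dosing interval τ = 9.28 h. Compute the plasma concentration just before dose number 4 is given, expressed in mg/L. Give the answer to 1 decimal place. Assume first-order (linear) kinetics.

74.9 mg/L

C₀ per dose = Dose / Vd = 1930 / 39.6 = 48.74 mg/L
k = ln2 / t½ = 0.693147 / 18.1 = 0.03830 h⁻¹
Fraction remaining after one interval: r = e^(−kτ) = e^(−0.03830 × 9.28) = 0.7009
Before dose 4, 3 doses have been given (aged 1τ, 2τ, 3τ).
C_trough = C₀ × (r + r² + … + r^3) = C₀ × r(1−r^3)/(1−r)
        = 48.74 × 0.7009 × (1 − 0.3443) / (1 − 0.7009) = 74.89 mg/L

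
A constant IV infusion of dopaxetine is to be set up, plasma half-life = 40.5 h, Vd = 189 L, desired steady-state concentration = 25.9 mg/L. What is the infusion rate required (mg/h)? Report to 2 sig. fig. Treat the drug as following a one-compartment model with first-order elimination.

k = ln2 / t½ = 0.693147 / 40.5 = 0.01711 h⁻¹
CL = k × Vd = 0.01711 × 189 = 3.234 L/h
At steady state, infusion rate R₀ = Css × CL = 25.9 × 3.234 = 83.76 mg/h

84 mg/h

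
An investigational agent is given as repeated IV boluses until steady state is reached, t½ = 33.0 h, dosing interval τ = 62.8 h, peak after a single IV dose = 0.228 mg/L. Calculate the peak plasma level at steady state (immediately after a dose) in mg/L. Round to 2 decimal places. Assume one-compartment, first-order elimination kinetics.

k = ln2 / t½ = 0.693147 / 33.0 = 0.02100 h⁻¹
e^(−kτ) = e^(−0.02100 × 62.8) = 0.2675
Accumulation ratio R = 1 / (1 − e^(−kτ)) = 1 / (1 − 0.2675) = 1.365
Steady-state peak = C₀ × R = 0.228 × 1.365 = 0.3112 mg/L

0.31 mg/L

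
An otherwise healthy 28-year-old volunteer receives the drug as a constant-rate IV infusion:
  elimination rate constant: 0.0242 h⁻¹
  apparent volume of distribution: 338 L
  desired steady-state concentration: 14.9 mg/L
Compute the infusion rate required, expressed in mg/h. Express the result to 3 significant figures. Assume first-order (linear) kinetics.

122 mg/h

CL = k × Vd = 0.02420 × 338 = 8.180 L/h
At steady state, infusion rate R₀ = Css × CL = 14.9 × 8.180 = 121.9 mg/h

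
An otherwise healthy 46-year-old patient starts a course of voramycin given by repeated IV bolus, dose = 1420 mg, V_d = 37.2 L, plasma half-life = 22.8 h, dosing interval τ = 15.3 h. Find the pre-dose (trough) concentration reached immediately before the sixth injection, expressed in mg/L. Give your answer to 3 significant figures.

58.2 mg/L

C₀ per dose = Dose / Vd = 1420 / 37.2 = 38.17 mg/L
k = ln2 / t½ = 0.693147 / 22.8 = 0.03040 h⁻¹
Fraction remaining after one interval: r = e^(−kτ) = e^(−0.03040 × 15.3) = 0.6281
Before dose 6, 5 doses have been given (aged 1τ, 2τ, 3τ, 4τ, 5τ).
C_trough = C₀ × (r + r² + … + r^5) = C₀ × r(1−r^5)/(1−r)
        = 38.17 × 0.6281 × (1 − 0.09776) / (1 − 0.6281) = 58.16 mg/L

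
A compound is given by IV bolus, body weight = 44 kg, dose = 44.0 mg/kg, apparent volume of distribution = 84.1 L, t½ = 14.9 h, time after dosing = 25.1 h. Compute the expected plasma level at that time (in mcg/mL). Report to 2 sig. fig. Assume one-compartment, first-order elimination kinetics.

Total dose = 44.0 × 44 = 1936 mg
C₀ = Dose / Vd = 1936 / 84.1 = 23.02 mg/L
k = ln2 / t½ = 0.693147 / 14.9 = 0.04652 h⁻¹
C = C₀ · e^(−k·t) = 23.02 × e^(−0.04652 × 25.1)
  = 23.02 × 0.3111 = 7.162 mg/L
(7.162 mg/L = 7.162 mcg/mL)

7.2 mcg/mL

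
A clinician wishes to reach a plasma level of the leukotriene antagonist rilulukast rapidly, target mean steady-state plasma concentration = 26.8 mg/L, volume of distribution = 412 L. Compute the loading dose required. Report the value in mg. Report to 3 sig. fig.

11000 mg

LD = Css × Vd = 26.8 × 412 = 11040 mg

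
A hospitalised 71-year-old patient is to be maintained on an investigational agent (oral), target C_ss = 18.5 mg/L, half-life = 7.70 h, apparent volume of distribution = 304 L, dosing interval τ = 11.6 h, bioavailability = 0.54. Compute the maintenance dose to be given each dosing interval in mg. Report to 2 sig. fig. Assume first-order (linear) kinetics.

k = ln2 / t½ = 0.693147 / 7.70 = 0.09002 h⁻¹
CL = k × Vd = 0.09002 × 304 = 27.37 L/h
At steady state, F × (Dose/τ) = Css × CL.
Dose = Css × CL × τ / F = 18.5 × 27.37 × 11.6 / 0.54 = 10880 mg

11000 mg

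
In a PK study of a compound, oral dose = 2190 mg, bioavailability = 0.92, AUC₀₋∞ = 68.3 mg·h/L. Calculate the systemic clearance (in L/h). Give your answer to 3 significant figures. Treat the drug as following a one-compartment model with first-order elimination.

29.5 L/h

CL = F·Dose / AUC = 0.92 × 2190 / 68.3 = 29.50 L/h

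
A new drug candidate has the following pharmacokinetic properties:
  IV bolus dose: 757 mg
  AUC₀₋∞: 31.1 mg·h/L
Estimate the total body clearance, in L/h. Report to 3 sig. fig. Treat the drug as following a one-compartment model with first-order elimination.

CL = Dose / AUC = 757 / 31.1 = 24.34 L/h

24.3 L/h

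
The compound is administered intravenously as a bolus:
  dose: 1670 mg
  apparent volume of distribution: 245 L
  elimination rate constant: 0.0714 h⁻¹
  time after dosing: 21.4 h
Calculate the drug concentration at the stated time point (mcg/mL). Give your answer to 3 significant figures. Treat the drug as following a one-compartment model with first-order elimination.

C₀ = Dose / Vd = 1670 / 245 = 6.816 mg/L
C = C₀ · e^(−k·t) = 6.816 × e^(−0.07140 × 21.4)
  = 6.816 × 0.2170 = 1.479 mg/L
(1.479 mg/L = 1.479 mcg/mL)

1.48 mcg/mL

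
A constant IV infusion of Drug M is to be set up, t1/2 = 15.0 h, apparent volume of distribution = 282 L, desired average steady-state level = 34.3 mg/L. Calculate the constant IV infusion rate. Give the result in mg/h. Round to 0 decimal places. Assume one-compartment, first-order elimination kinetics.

k = ln2 / t½ = 0.693147 / 15.0 = 0.04621 h⁻¹
CL = k × Vd = 0.04621 × 282 = 13.03 L/h
At steady state, infusion rate R₀ = Css × CL = 34.3 × 13.03 = 446.9 mg/h

447 mg/h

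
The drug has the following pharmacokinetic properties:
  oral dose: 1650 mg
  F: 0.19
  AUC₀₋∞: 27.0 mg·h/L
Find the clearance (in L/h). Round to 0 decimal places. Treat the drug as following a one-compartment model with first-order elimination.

12 L/h

CL = F·Dose / AUC = 0.19 × 1650 / 27.0 = 11.61 L/h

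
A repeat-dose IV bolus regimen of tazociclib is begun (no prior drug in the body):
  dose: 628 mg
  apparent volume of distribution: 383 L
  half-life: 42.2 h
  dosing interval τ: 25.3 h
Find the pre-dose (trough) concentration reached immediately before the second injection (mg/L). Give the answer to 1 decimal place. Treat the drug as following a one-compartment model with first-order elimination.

C₀ per dose = Dose / Vd = 628 / 383 = 1.640 mg/L
k = ln2 / t½ = 0.693147 / 42.2 = 0.01643 h⁻¹
Fraction remaining after one interval: r = e^(−kτ) = e^(−0.01643 × 25.3) = 0.6599
Before dose 2, 1 dose has been given (aged 1τ).
C_trough = C₀ × r = 1.640 × 0.6599 = 1.082 mg/L

1.1 mg/L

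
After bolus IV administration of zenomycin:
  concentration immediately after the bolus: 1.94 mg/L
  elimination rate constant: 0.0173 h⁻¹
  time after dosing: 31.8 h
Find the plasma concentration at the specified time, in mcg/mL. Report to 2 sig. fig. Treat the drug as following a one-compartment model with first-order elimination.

C = C₀ · e^(−k·t) = 1.940 × e^(−0.01730 × 31.8)
  = 1.940 × 0.5769 = 1.119 mg/L
(1.119 mg/L = 1.119 mcg/mL)

1.1 mcg/mL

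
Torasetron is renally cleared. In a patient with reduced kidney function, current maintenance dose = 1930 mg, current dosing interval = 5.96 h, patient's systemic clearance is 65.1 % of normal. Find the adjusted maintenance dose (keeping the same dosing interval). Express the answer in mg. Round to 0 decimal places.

1256 mg

To keep the same average steady-state level, dosing rate must scale with clearance.
CL ratio = 65.1 / 100 = 0.6510
New dose (same interval) = 1930 × 0.6510 = 1256 mg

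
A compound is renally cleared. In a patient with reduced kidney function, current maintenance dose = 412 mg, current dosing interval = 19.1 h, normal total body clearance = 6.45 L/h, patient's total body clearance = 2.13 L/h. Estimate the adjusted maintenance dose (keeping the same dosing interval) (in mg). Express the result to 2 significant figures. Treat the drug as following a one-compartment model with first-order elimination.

140 mg

To keep the same average steady-state level, dosing rate must scale with clearance.
CL ratio = 2.13 / 6.45 = 0.3302
New dose (same interval) = 412 × 0.3302 = 136.0 mg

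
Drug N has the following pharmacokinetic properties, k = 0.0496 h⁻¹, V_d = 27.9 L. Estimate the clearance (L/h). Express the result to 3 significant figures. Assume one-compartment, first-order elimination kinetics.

1.38 L/h

CL = k × Vd = 0.0496 × 27.9 = 1.384 L/h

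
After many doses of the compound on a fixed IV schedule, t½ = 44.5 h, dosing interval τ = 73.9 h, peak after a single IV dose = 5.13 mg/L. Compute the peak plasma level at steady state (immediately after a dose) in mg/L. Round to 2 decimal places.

k = ln2 / t½ = 0.693147 / 44.5 = 0.01558 h⁻¹
e^(−kτ) = e^(−0.01558 × 73.9) = 0.3162
Accumulation ratio R = 1 / (1 − e^(−kτ)) = 1 / (1 − 0.3162) = 1.462
Steady-state peak = C₀ × R = 5.13 × 1.462 = 7.500 mg/L

7.50 mg/L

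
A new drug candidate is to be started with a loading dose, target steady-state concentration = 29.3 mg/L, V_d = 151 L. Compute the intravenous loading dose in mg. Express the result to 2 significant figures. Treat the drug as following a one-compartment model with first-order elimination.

LD = Css × Vd = 29.3 × 151 = 4424 mg

4400 mg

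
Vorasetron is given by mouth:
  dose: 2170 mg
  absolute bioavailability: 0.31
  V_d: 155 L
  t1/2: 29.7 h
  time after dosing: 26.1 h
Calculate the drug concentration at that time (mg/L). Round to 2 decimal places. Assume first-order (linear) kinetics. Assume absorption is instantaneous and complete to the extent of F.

2.36 mg/L

Amount reaching circulation = F × Dose = 0.31 × 2170 = 672.7 mg
C₀ = F·Dose / Vd = 672.7 / 155 = 4.340 mg/L
k = ln2 / t½ = 0.693147 / 29.7 = 0.02334 h⁻¹
C = C₀ · e^(−k·t) = 4.340 × e^(−0.02334 × 26.1)
  = 4.340 × 0.5438 = 2.360 mg/L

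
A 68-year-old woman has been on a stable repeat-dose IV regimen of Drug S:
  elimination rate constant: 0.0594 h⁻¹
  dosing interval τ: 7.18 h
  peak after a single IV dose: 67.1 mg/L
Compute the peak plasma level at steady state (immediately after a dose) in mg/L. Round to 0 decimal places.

193 mg/L

e^(−kτ) = e^(−0.05940 × 7.18) = 0.6528
Accumulation ratio R = 1 / (1 − e^(−kτ)) = 1 / (1 − 0.6528) = 2.880
Steady-state peak = C₀ × R = 67.1 × 2.880 = 193.2 mg/L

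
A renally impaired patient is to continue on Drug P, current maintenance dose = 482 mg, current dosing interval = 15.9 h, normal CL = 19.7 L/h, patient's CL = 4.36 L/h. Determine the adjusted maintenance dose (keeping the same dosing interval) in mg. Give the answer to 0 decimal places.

107 mg

To keep the same average steady-state level, dosing rate must scale with clearance.
CL ratio = 4.36 / 19.7 = 0.2213
New dose (same interval) = 482 × 0.2213 = 106.7 mg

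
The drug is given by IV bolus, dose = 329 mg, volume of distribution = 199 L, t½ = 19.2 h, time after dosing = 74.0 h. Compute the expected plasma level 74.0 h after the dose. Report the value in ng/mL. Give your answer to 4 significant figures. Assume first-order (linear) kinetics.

114.3 ng/mL

C₀ = Dose / Vd = 329.0 / 199 = 1.653 mg/L
k = ln2 / t½ = 0.693147 / 19.2 = 0.03610 h⁻¹
C = C₀ · e^(−k·t) = 1.653 × e^(−0.03610 × 74.0)
  = 1.653 × 0.06916 = 0.1143 mg/L
Convert: 0.1143 mg/L × 1000 = 114.3 ng/mL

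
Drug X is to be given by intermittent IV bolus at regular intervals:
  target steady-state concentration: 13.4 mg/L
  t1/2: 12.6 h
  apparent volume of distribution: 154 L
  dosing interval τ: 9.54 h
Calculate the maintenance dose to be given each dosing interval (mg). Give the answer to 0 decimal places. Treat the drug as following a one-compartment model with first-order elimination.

1083 mg

k = ln2 / t½ = 0.693147 / 12.6 = 0.05501 h⁻¹
CL = k × Vd = 0.05501 × 154 = 8.472 L/h
At steady state, Dose/τ = Css × CL.
Dose = Css × CL × τ = 13.4 × 8.472 × 9.54 = 1083 mg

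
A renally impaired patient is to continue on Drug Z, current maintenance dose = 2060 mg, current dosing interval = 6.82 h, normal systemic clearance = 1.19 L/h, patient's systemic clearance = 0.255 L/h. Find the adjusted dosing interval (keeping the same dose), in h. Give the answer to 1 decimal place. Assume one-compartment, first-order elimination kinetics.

31.8 h

To keep the same average steady-state level, dosing rate must scale with clearance.
CL ratio = 0.255 / 1.19 = 0.2143
New interval (same dose) = 6.82 / 0.2143 = 31.82 h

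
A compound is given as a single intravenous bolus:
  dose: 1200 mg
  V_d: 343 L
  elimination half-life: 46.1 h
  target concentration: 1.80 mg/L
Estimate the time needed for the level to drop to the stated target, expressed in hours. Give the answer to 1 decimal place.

C₀ = Dose / Vd = 1200 / 343 = 3.499 mg/L
k = ln2 / t½ = 0.693147 / 46.1 = 0.01504 h⁻¹
t = ln(C₀ / C) / k = ln(3.499 / 1.80) / 0.01504
  = ln(1.944) / 0.01504 = 0.6647 / 0.01504 = 44.20 h

44.2 h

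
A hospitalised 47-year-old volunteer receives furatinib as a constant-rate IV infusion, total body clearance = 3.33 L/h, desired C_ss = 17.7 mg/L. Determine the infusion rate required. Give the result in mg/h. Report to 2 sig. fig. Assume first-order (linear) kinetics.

59 mg/h

At steady state, infusion rate R₀ = Css × CL = 17.7 × 3.330 = 58.94 mg/h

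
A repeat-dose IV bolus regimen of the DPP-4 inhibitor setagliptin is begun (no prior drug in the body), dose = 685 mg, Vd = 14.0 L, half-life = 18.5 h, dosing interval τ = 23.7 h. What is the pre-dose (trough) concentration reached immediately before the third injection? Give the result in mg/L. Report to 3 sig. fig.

28.4 mg/L

C₀ per dose = Dose / Vd = 685 / 14.0 = 48.93 mg/L
k = ln2 / t½ = 0.693147 / 18.5 = 0.03747 h⁻¹
Fraction remaining after one interval: r = e^(−kτ) = e^(−0.03747 × 23.7) = 0.4115
Before dose 3, 2 doses have been given (aged 1τ, 2τ).
C_trough = C₀ × (r + r²) = 48.93 × (0.4115 + 0.1693) = 28.42 mg/L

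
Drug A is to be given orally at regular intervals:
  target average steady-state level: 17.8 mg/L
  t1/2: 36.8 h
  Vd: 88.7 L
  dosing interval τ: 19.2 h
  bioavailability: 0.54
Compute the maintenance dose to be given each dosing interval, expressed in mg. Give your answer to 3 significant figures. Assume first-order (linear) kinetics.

1060 mg

k = ln2 / t½ = 0.693147 / 36.8 = 0.01884 h⁻¹
CL = k × Vd = 0.01884 × 88.7 = 1.671 L/h
At steady state, F × (Dose/τ) = Css × CL.
Dose = Css × CL × τ / F = 17.8 × 1.671 × 19.2 / 0.54 = 1058 mg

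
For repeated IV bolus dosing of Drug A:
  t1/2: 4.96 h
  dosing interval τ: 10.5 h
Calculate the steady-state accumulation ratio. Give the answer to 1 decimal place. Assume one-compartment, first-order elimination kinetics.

k = ln2 / t½ = 0.693147 / 4.96 = 0.1397 h⁻¹
e^(−kτ) = e^(−0.1397 × 10.5) = 0.2307
Accumulation ratio R = 1 / (1 − e^(−kτ)) = 1 / (1 − 0.2307) = 1.300

1.3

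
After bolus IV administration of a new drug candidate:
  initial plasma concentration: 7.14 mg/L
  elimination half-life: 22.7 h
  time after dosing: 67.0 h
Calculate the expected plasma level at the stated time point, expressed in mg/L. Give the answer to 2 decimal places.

0.92 mg/L

k = ln2 / t½ = 0.693147 / 22.7 = 0.03054 h⁻¹
C = C₀ · e^(−k·t) = 7.140 × e^(−0.03054 × 67.0)
  = 7.140 × 0.1292 = 0.9225 mg/L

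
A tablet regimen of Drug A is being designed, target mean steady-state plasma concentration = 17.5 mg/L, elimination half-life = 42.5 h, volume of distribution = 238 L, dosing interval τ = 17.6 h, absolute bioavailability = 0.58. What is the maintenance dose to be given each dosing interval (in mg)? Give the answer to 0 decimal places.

k = ln2 / t½ = 0.693147 / 42.5 = 0.01631 h⁻¹
CL = k × Vd = 0.01631 × 238 = 3.882 L/h
At steady state, F × (Dose/τ) = Css × CL.
Dose = Css × CL × τ / F = 17.5 × 3.882 × 17.6 / 0.58 = 2061 mg

2061 mg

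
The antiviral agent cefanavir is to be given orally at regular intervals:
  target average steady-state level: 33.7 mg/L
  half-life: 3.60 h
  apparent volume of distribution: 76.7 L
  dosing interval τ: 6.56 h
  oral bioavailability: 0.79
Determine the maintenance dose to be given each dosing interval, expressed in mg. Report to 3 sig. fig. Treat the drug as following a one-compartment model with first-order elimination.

k = ln2 / t½ = 0.693147 / 3.60 = 0.1925 h⁻¹
CL = k × Vd = 0.1925 × 76.7 = 14.76 L/h
At steady state, F × (Dose/τ) = Css × CL.
Dose = Css × CL × τ / F = 33.7 × 14.76 × 6.56 / 0.79 = 4130 mg

4130 mg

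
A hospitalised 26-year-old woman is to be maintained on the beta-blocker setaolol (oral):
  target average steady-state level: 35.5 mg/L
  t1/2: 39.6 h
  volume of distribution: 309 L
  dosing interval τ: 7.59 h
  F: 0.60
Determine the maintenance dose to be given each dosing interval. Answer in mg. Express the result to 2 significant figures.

2400 mg

k = ln2 / t½ = 0.693147 / 39.6 = 0.01750 h⁻¹
CL = k × Vd = 0.01750 × 309 = 5.408 L/h
At steady state, F × (Dose/τ) = Css × CL.
Dose = Css × CL × τ / F = 35.5 × 5.408 × 7.59 / 0.60 = 2429 mg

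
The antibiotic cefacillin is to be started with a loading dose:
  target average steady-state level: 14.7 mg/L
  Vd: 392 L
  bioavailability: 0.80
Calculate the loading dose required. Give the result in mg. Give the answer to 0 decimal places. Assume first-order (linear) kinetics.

7203 mg

LD = Css × Vd / F = 14.7 × 392 / 0.80 = 7203 mg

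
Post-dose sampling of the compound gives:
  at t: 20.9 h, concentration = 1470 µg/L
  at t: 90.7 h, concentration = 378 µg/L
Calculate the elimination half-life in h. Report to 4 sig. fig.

k = ln(C₁/C₂) / (t₂ − t₁) = ln(1470/378) / (90.7 − 20.9)
  = 1.358 / 69.80 = 0.01946 h⁻¹
t½ = ln2 / k = 0.693147 / 0.01946 = 35.62 h

35.62 h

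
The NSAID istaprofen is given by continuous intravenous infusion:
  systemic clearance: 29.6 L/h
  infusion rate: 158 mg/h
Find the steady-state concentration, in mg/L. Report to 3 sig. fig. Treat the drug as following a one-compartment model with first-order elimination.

At steady state Css = R₀ / CL = 158 / 29.60 = 5.338 mg/L

5.34 mg/L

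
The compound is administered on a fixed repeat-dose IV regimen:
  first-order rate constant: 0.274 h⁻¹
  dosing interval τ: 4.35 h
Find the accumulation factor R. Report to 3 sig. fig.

e^(−kτ) = e^(−0.2740 × 4.35) = 0.3036
Accumulation ratio R = 1 / (1 − e^(−kτ)) = 1 / (1 − 0.3036) = 1.436

1.44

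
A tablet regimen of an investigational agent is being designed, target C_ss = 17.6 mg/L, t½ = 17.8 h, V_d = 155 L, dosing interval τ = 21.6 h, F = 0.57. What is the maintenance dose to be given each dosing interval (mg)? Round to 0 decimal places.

k = ln2 / t½ = 0.693147 / 17.8 = 0.03894 h⁻¹
CL = k × Vd = 0.03894 × 155 = 6.036 L/h
At steady state, F × (Dose/τ) = Css × CL.
Dose = Css × CL × τ / F = 17.6 × 6.036 × 21.6 / 0.57 = 4026 mg

4026 mg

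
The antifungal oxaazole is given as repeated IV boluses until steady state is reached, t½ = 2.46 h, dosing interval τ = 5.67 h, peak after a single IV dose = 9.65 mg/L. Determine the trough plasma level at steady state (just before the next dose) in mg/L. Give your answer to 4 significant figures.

2.448 mg/L

k = ln2 / t½ = 0.693147 / 2.46 = 0.2818 h⁻¹
e^(−kτ) = e^(−0.2818 × 5.67) = 0.2023
Accumulation ratio R = 1 / (1 − e^(−kτ)) = 1 / (1 − 0.2023) = 1.254
Steady-state trough = C₀ × R × e^(−kτ) = 9.65 × 1.254 × 0.2023 = 2.448 mg/L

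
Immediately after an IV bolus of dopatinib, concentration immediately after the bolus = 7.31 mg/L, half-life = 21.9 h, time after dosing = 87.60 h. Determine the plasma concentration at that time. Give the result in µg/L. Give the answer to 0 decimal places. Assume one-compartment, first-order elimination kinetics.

457 µg/L

k = ln2 / t½ = 0.693147 / 21.9 = 0.03165 h⁻¹
t / t½ = 87.60 / 21.9 = 4 half-lives
C = C₀ × (1/2)^4 = 7.310 × 0.06250 = 0.4569 mg/L
Convert: 0.4569 mg/L × 1000 = 456.9 µg/L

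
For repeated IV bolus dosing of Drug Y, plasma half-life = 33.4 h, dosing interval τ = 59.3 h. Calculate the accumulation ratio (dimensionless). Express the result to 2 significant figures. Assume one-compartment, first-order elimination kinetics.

1.4

k = ln2 / t½ = 0.693147 / 33.4 = 0.02075 h⁻¹
e^(−kτ) = e^(−0.02075 × 59.3) = 0.2922
Accumulation ratio R = 1 / (1 − e^(−kτ)) = 1 / (1 − 0.2922) = 1.413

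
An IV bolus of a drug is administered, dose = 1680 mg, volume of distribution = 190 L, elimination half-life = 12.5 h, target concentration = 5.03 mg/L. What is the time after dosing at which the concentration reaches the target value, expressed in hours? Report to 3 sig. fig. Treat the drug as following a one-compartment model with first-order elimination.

10.2 h

C₀ = Dose / Vd = 1680 / 190 = 8.842 mg/L
k = ln2 / t½ = 0.693147 / 12.5 = 0.05545 h⁻¹
t = ln(C₀ / C) / k = ln(8.842 / 5.03) / 0.05545
  = ln(1.758) / 0.05545 = 0.5642 / 0.05545 = 10.17 h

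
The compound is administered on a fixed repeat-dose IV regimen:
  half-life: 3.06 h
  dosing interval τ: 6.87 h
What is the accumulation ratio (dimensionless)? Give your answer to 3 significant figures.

k = ln2 / t½ = 0.693147 / 3.06 = 0.2265 h⁻¹
e^(−kτ) = e^(−0.2265 × 6.87) = 0.2110
Accumulation ratio R = 1 / (1 − e^(−kτ)) = 1 / (1 − 0.2110) = 1.267

1.27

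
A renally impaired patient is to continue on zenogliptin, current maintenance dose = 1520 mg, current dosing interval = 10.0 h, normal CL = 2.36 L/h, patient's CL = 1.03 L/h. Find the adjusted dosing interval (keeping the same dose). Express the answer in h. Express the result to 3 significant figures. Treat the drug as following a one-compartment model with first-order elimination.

To keep the same average steady-state level, dosing rate must scale with clearance.
CL ratio = 1.03 / 2.36 = 0.4364
New interval (same dose) = 10.0 / 0.4364 = 22.91 h

22.9 h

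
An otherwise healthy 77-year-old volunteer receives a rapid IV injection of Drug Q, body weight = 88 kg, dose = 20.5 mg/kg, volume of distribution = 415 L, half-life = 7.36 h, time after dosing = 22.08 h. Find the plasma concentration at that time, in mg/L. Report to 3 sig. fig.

Total dose = 20.5 × 88 = 1804 mg
C₀ = Dose / Vd = 1804 / 415 = 4.347 mg/L
k = ln2 / t½ = 0.693147 / 7.36 = 0.09418 h⁻¹
t / t½ = 22.08 / 7.36 = 3 half-lives
C = C₀ × (1/2)^3 = 4.347 × 0.1250 = 0.5434 mg/L

0.543 mg/L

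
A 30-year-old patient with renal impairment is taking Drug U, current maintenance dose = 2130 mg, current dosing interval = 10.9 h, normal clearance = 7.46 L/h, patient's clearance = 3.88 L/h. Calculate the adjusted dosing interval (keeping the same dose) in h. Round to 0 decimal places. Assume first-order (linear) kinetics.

21 h

To keep the same average steady-state level, dosing rate must scale with clearance.
CL ratio = 3.88 / 7.46 = 0.5201
New interval (same dose) = 10.9 / 0.5201 = 20.96 h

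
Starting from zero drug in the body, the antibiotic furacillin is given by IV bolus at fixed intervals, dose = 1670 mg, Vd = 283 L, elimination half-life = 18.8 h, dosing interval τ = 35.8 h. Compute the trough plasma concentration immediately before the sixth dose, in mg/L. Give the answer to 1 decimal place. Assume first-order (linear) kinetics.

2.1 mg/L

C₀ per dose = Dose / Vd = 1670 / 283 = 5.901 mg/L
k = ln2 / t½ = 0.693147 / 18.8 = 0.03687 h⁻¹
Fraction remaining after one interval: r = e^(−kτ) = e^(−0.03687 × 35.8) = 0.2671
Before dose 6, 5 doses have been given (aged 1τ, 2τ, 3τ, 4τ, 5τ).
C_trough = C₀ × (r + r² + … + r^5) = C₀ × r(1−r^5)/(1−r)
        = 5.901 × 0.2671 × (1 − 0.001359) / (1 − 0.2671) = 2.148 mg/L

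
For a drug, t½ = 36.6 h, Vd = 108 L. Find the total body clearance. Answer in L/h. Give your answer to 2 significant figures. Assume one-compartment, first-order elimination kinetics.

k = ln2 / t½ = 0.693147 / 36.6 = 0.01894 h⁻¹
CL = k × Vd = 0.01894 × 108 = 2.046 L/h

2.0 L/h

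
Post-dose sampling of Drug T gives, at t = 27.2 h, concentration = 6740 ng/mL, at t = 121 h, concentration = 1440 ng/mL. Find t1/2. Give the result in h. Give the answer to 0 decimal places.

k = ln(C₁/C₂) / (t₂ − t₁) = ln(6740/1440) / (121 − 27.2)
  = 1.543 / 93.80 = 0.01645 h⁻¹
t½ = ln2 / k = 0.693147 / 0.01645 = 42.14 h

42 h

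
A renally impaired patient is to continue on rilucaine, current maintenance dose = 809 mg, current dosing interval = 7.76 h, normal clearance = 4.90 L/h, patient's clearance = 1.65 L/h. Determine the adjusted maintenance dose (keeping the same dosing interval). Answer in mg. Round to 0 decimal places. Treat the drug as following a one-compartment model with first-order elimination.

272 mg

To keep the same average steady-state level, dosing rate must scale with clearance.
CL ratio = 1.65 / 4.90 = 0.3367
New dose (same interval) = 809 × 0.3367 = 272.4 mg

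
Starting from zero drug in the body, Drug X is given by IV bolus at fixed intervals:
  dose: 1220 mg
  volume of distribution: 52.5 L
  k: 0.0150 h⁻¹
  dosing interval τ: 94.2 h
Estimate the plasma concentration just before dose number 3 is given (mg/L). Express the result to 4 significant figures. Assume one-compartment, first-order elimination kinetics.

7.033 mg/L

C₀ per dose = Dose / Vd = 1220 / 52.5 = 23.24 mg/L
Fraction remaining after one interval: r = e^(−kτ) = e^(−0.01500 × 94.2) = 0.2434
Before dose 3, 2 doses have been given (aged 1τ, 2τ).
C_trough = C₀ × (r + r²) = 23.24 × (0.2434 + 0.05924) = 7.033 mg/L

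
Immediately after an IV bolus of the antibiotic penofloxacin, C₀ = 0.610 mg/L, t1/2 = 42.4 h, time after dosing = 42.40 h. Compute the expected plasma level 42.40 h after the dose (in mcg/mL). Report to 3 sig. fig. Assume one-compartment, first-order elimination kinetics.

k = ln2 / t½ = 0.693147 / 42.4 = 0.01635 h⁻¹
t / t½ = 42.40 / 42.4 = 1 half-lives
C = C₀ × (1/2)^1 = 0.6100 × 0.5000 = 0.3050 mg/L
(0.3050 mg/L = 0.3050 mcg/mL)

0.305 mcg/mL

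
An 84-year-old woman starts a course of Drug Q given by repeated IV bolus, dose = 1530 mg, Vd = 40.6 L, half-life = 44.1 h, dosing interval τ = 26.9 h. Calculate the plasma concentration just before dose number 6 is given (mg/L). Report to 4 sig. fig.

C₀ per dose = Dose / Vd = 1530 / 40.6 = 37.68 mg/L
k = ln2 / t½ = 0.693147 / 44.1 = 0.01572 h⁻¹
Fraction remaining after one interval: r = e^(−kτ) = e^(−0.01572 × 26.9) = 0.6552
Before dose 6, 5 doses have been given (aged 1τ, 2τ, 3τ, 4τ, 5τ).
C_trough = C₀ × (r + r² + … + r^5) = C₀ × r(1−r^5)/(1−r)
        = 37.68 × 0.6552 × (1 − 0.1207) / (1 − 0.6552) = 62.96 mg/L

62.96 mg/L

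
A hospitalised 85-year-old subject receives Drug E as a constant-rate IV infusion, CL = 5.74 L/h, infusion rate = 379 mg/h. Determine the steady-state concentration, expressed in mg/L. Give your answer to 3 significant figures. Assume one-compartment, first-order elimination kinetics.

66.0 mg/L

At steady state Css = R₀ / CL = 379 / 5.740 = 66.03 mg/L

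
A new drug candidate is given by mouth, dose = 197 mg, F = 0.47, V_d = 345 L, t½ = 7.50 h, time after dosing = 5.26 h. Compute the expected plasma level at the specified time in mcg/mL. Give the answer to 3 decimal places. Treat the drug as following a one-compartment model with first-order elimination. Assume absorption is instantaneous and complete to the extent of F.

Amount reaching circulation = F × Dose = 0.47 × 197.0 = 92.59 mg
C₀ = F·Dose / Vd = 92.59 / 345 = 0.2684 mg/L
k = ln2 / t½ = 0.693147 / 7.50 = 0.09242 h⁻¹
C = C₀ · e^(−k·t) = 0.2684 × e^(−0.09242 × 5.26)
  = 0.2684 × 0.6150 = 0.1651 mg/L
(0.1651 mg/L = 0.1651 mcg/mL)

0.165 mcg/mL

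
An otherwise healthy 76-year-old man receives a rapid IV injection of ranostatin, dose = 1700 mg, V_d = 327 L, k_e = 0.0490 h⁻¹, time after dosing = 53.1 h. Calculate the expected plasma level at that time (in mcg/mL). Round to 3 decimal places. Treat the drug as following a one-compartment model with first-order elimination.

0.385 mcg/mL

C₀ = Dose / Vd = 1700 / 327 = 5.199 mg/L
C = C₀ · e^(−k·t) = 5.199 × e^(−0.04900 × 53.1)
  = 5.199 × 0.07413 = 0.3854 mg/L
(0.3854 mg/L = 0.3854 mcg/mL)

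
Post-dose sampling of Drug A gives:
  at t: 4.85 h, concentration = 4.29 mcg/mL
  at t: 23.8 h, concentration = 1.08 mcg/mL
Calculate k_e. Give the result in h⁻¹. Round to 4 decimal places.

k = ln(C₁/C₂) / (t₂ − t₁) = ln(4.29/1.08) / (23.8 − 4.85)
  = 1.379 / 18.95 = 0.07277 h⁻¹

0.0728 h⁻¹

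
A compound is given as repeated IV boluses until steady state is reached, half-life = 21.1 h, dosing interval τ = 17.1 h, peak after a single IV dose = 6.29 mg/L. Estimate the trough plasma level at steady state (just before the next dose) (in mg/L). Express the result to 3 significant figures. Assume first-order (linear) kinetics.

8.35 mg/L

k = ln2 / t½ = 0.693147 / 21.1 = 0.03285 h⁻¹
e^(−kτ) = e^(−0.03285 × 17.1) = 0.5702
Accumulation ratio R = 1 / (1 − e^(−kτ)) = 1 / (1 − 0.5702) = 2.327
Steady-state trough = C₀ × R × e^(−kτ) = 6.29 × 2.327 × 0.5702 = 8.346 mg/L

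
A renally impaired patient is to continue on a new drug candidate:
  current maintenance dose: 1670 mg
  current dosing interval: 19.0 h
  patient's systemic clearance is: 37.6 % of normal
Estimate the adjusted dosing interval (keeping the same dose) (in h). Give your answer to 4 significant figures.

50.53 h

To keep the same average steady-state level, dosing rate must scale with clearance.
CL ratio = 37.6 / 100 = 0.3760
New interval (same dose) = 19.0 / 0.3760 = 50.53 h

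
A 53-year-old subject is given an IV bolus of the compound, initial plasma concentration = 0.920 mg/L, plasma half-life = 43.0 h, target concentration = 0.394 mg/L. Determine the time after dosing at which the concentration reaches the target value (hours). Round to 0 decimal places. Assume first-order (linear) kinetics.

k = ln2 / t½ = 0.693147 / 43.0 = 0.01612 h⁻¹
t = ln(C₀ / C) / k = ln(0.9200 / 0.394) / 0.01612
  = ln(2.335) / 0.01612 = 0.8480 / 0.01612 = 52.61 h

53 h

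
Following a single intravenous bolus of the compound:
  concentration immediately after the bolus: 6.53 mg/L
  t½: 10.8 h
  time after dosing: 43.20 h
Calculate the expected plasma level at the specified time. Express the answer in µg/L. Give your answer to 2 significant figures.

k = ln2 / t½ = 0.693147 / 10.8 = 0.06418 h⁻¹
t / t½ = 43.20 / 10.8 = 4 half-lives
C = C₀ × (1/2)^4 = 6.530 × 0.06250 = 0.4081 mg/L
Convert: 0.4081 mg/L × 1000 = 408.1 µg/L

410 µg/L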